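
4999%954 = 229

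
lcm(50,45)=450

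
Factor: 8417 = 19^1*443^1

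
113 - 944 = -831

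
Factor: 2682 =2^1*3^2 *149^1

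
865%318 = 229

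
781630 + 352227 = 1133857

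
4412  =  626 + 3786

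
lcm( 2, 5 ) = 10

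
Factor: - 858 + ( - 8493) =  - 3^2*1039^1= - 9351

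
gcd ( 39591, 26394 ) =13197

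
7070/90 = 78 + 5/9 = 78.56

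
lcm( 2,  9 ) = 18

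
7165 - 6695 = 470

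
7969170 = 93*85690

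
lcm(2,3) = 6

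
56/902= 28/451 = 0.06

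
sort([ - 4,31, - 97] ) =[ - 97, - 4, 31] 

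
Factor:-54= -2^1*3^3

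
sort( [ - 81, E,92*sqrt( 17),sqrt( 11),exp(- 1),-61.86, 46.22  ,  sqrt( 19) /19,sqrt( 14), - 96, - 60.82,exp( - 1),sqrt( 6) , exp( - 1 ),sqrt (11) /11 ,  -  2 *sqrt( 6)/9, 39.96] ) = [ - 96, -81, - 61.86, - 60.82, - 2* sqrt( 6 )/9, sqrt ( 19) /19,sqrt(11)/11, exp( - 1), exp( - 1),exp ( - 1),sqrt(6), E,sqrt( 11),sqrt( 14) , 39.96,46.22,92 *sqrt( 17)] 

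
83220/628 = 132 + 81/157 = 132.52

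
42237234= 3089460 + 39147774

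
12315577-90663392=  - 78347815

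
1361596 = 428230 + 933366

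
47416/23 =47416/23 =2061.57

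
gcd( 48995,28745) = 5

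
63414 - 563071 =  - 499657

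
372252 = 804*463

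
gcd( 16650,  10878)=222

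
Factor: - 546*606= -330876 = - 2^2*3^2 * 7^1*13^1 * 101^1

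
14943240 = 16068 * 930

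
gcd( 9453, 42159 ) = 69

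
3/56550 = 1/18850 = 0.00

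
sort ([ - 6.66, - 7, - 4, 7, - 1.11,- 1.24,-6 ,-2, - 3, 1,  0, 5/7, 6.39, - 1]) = [ - 7, - 6.66, - 6, - 4,-3, -2, - 1.24, - 1.11, - 1,0, 5/7,1,6.39,7 ]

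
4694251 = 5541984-847733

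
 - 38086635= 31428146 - 69514781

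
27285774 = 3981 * 6854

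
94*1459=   137146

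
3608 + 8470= 12078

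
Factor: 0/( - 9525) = 0 = 0^1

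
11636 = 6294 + 5342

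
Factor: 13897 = 13^1*1069^1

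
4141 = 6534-2393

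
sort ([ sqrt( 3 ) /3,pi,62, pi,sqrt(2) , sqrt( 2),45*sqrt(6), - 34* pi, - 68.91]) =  [ -34*pi, - 68.91 , sqrt(3)/3 , sqrt(2 ),sqrt(2),pi,pi, 62,45 *sqrt( 6)]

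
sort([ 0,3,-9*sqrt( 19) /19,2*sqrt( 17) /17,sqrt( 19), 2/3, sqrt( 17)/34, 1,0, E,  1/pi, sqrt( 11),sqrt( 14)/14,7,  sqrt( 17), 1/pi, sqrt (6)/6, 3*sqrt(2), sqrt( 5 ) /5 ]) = [ - 9*sqrt( 19 )/19, 0,  0,sqrt( 17)/34,sqrt( 14)/14, 1/pi , 1/pi,sqrt (6 ) /6, sqrt( 5)/5,2 * sqrt( 17)/17, 2/3,1, E,3, sqrt ( 11 ), sqrt(17), 3*sqrt( 2), sqrt( 19), 7]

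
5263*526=2768338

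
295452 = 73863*4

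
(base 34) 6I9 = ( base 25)c27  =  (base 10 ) 7557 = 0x1d85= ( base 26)b4h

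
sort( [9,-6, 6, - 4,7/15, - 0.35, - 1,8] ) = [ - 6,-4, - 1, - 0.35, 7/15,  6 , 8,9] 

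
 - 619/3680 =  - 619/3680  =  -  0.17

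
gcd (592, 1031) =1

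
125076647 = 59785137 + 65291510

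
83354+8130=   91484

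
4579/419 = 4579/419  =  10.93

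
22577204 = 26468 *853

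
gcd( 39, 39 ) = 39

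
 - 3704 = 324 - 4028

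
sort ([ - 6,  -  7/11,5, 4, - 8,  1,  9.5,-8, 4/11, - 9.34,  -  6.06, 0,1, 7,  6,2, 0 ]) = [ - 9.34, - 8, - 8,-6.06,-6 ,-7/11, 0,0, 4/11, 1 , 1, 2,4, 5 , 6, 7, 9.5]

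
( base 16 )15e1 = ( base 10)5601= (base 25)8o1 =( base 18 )H53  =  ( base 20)e01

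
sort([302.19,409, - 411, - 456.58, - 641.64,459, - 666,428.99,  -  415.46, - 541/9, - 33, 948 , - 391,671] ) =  [ - 666, - 641.64, - 456.58, - 415.46, - 411,  -  391, - 541/9,  -  33,302.19 , 409,428.99,459,671, 948] 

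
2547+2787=5334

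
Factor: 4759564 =2^2*1189891^1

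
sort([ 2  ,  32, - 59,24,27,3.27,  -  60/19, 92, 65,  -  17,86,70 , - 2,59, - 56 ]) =[ - 59 , - 56, - 17,-60/19, -2 , 2, 3.27, 24,27, 32,59,65  ,  70,  86,  92 ] 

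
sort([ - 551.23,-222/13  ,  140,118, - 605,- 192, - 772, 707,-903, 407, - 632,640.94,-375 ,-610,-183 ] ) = [ - 903, - 772,-632,- 610, - 605, - 551.23,-375, - 192,-183, - 222/13, 118, 140, 407, 640.94, 707]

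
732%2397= 732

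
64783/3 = 64783/3 = 21594.33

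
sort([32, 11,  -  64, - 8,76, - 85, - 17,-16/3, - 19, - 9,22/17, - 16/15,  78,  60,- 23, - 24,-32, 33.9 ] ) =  [-85,-64, -32, - 24, - 23, - 19 ,-17, - 9, -8, - 16/3, - 16/15, 22/17, 11,32, 33.9,60, 76, 78]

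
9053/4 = 2263 + 1/4=2263.25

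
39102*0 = 0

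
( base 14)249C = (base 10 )6410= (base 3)22210102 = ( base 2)1100100001010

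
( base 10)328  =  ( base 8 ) 510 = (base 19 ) h5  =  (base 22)EK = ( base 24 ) DG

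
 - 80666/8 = -10084 + 3/4 = - 10083.25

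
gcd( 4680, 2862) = 18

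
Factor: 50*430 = 2^2*5^3*43^1 = 21500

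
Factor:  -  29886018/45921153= - 2^1*883^1*5641^1 * 15307051^ ( - 1 )  =  -9962006/15307051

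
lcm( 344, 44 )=3784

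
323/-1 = -323+0/1  =  - 323.00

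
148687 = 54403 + 94284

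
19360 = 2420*8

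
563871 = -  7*(-80553) 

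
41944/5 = 8388 + 4/5 = 8388.80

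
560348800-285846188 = 274502612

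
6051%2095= 1861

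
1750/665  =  2 + 12/19 = 2.63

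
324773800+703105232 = 1027879032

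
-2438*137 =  - 334006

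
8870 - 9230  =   - 360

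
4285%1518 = 1249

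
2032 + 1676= 3708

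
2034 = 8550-6516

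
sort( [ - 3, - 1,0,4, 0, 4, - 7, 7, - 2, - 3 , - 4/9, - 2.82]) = [ - 7, - 3, - 3,-2.82,-2, - 1,-4/9, 0, 0,  4, 4,7]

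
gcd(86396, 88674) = 2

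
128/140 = 32/35 = 0.91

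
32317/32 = 32317/32 = 1009.91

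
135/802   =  135/802= 0.17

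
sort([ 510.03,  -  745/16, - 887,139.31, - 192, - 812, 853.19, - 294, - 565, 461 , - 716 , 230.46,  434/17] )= [-887, - 812, - 716, - 565, - 294, - 192, - 745/16,434/17, 139.31, 230.46, 461,  510.03, 853.19] 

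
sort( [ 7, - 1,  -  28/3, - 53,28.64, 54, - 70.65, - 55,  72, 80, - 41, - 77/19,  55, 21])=[  -  70.65,-55, -53, - 41,-28/3, - 77/19,-1, 7 , 21, 28.64, 54, 55, 72, 80 ] 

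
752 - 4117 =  - 3365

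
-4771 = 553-5324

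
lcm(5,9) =45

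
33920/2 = 16960 = 16960.00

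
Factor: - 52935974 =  - 2^1 * 7^2*13^1*37^1*1123^1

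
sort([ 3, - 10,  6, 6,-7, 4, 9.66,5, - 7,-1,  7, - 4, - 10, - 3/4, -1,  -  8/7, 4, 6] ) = [ - 10, - 10  , - 7,-7, - 4, - 8/7,  -  1,-1, - 3/4,3, 4, 4, 5, 6, 6,6 , 7,9.66 ] 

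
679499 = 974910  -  295411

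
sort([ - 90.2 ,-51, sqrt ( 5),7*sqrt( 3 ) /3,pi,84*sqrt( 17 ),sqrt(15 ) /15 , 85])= [-90.2, - 51,sqrt( 15 ) /15,sqrt(5 ),  pi, 7 * sqrt( 3)/3,  85, 84*sqrt( 17 )]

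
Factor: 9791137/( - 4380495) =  - 3^(-1)*5^(-1 )*7^( - 1)* 19^1*41719^(-1)*515323^1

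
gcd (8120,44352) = 56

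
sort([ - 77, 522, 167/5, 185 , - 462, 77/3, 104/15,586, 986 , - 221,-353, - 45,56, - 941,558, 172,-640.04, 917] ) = [ - 941,-640.04, - 462, - 353,  -  221 ,- 77, - 45, 104/15, 77/3, 167/5 , 56,172, 185,522, 558, 586, 917, 986]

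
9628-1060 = 8568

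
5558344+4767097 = 10325441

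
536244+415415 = 951659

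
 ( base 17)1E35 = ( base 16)2337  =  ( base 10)9015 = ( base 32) 8PN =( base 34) 7R5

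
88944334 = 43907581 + 45036753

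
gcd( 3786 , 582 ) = 6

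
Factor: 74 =2^1*37^1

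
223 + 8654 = 8877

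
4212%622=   480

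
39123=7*5589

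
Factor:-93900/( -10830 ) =3130/361 = 2^1*5^1*19^(- 2)*313^1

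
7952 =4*1988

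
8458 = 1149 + 7309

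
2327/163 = 14+45/163 = 14.28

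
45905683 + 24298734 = 70204417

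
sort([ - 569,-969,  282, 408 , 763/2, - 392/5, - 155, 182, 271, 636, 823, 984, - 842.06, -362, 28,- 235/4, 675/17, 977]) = [ - 969,-842.06, - 569, - 362, - 155,-392/5 , - 235/4, 28, 675/17,  182,271,282 , 763/2, 408, 636,823, 977, 984 ] 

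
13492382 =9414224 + 4078158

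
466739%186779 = 93181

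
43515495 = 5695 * 7641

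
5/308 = 5/308 = 0.02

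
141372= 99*1428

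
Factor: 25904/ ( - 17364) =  - 2^2*3^(-1)*1447^ ( - 1 )*1619^1 = - 6476/4341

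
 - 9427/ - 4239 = 9427/4239 = 2.22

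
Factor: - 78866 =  - 2^1*47^1*839^1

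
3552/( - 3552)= - 1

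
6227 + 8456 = 14683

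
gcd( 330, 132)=66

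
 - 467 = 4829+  - 5296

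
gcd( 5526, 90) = 18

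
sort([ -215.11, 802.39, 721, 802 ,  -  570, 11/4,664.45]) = [-570, - 215.11, 11/4,664.45, 721, 802,802.39 ]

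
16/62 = 8/31 =0.26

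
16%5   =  1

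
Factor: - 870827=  - 19^1*45833^1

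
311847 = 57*5471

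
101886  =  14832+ 87054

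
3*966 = 2898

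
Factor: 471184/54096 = 601/69 = 3^ (  -  1)*23^( - 1 )*601^1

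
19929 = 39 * 511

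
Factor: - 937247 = - 37^1*73^1*347^1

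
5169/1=5169 = 5169.00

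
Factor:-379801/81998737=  - 19^(-1 )*149^1*2549^1*4315723^( - 1)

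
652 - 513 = 139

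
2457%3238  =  2457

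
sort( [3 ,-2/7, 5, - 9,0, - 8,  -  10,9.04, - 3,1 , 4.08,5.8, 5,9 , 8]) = [ - 10, - 9,- 8, - 3, - 2/7,  0,1, 3,4.08,5,5,5.8,8,9,9.04]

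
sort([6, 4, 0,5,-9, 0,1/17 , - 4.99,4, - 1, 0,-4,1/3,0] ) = [ - 9, - 4.99, - 4,-1, 0 , 0, 0 , 0,  1/17,1/3,  4,  4, 5 , 6 ] 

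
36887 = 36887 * 1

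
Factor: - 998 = - 2^1*499^1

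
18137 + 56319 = 74456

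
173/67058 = 173/67058=0.00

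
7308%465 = 333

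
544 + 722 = 1266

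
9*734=6606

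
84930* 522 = 44333460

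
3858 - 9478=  - 5620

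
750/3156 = 125/526=0.24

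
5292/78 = 882/13 =67.85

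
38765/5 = 7753 = 7753.00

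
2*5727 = 11454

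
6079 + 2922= 9001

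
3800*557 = 2116600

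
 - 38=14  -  52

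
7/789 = 7/789 = 0.01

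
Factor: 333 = 3^2*37^1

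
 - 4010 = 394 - 4404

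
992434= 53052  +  939382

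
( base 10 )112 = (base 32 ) 3g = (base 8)160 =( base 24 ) 4g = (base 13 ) 88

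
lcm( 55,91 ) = 5005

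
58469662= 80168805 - 21699143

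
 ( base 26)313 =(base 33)1tb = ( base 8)4011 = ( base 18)665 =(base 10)2057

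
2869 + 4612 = 7481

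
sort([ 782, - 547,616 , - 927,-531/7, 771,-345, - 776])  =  [ - 927, - 776  , - 547, - 345  , - 531/7, 616,  771,782]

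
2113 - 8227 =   -  6114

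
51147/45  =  1136 + 3/5 = 1136.60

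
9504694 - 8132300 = 1372394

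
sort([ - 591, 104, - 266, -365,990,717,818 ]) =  [-591, - 365 , - 266,104 , 717 , 818,990 ]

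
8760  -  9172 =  - 412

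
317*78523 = 24891791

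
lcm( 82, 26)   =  1066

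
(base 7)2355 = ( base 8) 1551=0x369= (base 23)1em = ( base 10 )873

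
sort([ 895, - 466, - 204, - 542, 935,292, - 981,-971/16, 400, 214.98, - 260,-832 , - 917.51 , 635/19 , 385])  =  [ - 981, - 917.51 , - 832,  -  542, - 466,-260, - 204, - 971/16, 635/19 , 214.98, 292, 385,  400, 895, 935]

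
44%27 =17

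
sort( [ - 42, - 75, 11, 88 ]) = [ - 75, - 42, 11,88] 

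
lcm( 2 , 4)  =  4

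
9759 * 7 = 68313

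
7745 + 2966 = 10711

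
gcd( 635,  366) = 1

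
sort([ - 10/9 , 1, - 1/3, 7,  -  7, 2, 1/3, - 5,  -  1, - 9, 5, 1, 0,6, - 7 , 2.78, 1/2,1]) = [  -  9, - 7, - 7, - 5, - 10/9, - 1, - 1/3, 0,1/3, 1/2, 1, 1, 1, 2, 2.78, 5, 6,7]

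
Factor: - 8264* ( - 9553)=2^3*41^1*233^1*1033^1 = 78945992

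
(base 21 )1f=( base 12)30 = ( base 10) 36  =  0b100100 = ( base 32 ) 14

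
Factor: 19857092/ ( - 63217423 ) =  - 2^2*37^( - 1 )* 1708579^ ( - 1)*4964273^1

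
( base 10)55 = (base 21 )2d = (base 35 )1K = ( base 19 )2H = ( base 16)37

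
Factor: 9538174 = 2^1*43^1*110909^1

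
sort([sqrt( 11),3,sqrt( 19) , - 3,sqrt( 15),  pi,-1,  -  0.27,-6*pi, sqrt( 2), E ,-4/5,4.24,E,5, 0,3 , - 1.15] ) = [-6*pi,-3,  -  1.15,-1, - 4/5 ,  -  0.27,0, sqrt( 2),E, E,  3,3, pi,sqrt( 11) , sqrt( 15) , 4.24 , sqrt( 19 ),5]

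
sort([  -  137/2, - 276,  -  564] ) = [-564, - 276,-137/2]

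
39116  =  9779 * 4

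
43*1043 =44849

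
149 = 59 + 90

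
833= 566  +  267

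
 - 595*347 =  - 206465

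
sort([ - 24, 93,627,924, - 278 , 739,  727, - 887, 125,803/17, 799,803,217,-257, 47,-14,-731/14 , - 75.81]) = [ - 887,- 278,-257, - 75.81, - 731/14, - 24, - 14,  47,803/17,93,125,217, 627 , 727 , 739, 799, 803,  924] 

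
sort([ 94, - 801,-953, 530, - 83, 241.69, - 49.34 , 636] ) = [ - 953, - 801 ,-83, - 49.34,94,  241.69, 530, 636]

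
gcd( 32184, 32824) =8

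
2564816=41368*62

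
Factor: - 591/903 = - 7^( - 1) *43^( - 1)*197^1 = - 197/301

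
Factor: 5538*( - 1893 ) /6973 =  - 10483434/6973 = - 2^1*3^2 * 13^1*  19^( -1) *71^1* 367^( - 1)* 631^1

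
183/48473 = 183/48473 = 0.00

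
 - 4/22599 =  - 4/22599 = - 0.00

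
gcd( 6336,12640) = 32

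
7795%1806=571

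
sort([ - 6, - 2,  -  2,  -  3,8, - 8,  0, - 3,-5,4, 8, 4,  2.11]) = [ - 8,-6, - 5,-3,- 3,-2,-2, 0, 2.11,4, 4,8,8 ] 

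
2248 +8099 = 10347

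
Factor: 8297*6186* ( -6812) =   -  2^3*3^1*13^1 *131^1* 1031^1*8297^1= -349627548504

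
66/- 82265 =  - 66/82265  =  -0.00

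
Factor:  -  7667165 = - 5^1*11^2*19^1*23^1*29^1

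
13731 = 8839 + 4892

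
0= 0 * 43786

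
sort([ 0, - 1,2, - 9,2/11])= [  -  9,-1,0  ,  2/11 , 2 ] 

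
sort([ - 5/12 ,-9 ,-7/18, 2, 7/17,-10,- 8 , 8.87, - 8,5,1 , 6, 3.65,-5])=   [ - 10, - 9 ,  -  8, - 8, - 5 ,-5/12,-7/18, 7/17, 1,2 , 3.65,5 , 6, 8.87]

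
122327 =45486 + 76841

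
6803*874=5945822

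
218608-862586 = -643978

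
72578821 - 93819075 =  -21240254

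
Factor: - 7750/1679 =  - 2^1 * 5^3 * 23^( - 1)*31^1 * 73^ ( - 1 ) 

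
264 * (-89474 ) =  - 23621136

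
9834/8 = 1229+1/4 = 1229.25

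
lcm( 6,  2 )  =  6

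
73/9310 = 73/9310 = 0.01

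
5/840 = 1/168 = 0.01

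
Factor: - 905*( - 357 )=3^1*5^1*7^1*17^1*181^1 = 323085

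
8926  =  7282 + 1644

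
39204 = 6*6534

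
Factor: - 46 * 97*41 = -2^1*23^1*41^1*97^1= - 182942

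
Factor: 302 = 2^1*151^1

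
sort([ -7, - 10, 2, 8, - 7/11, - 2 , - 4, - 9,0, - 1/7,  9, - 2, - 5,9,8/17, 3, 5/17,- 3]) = [ - 10, - 9, - 7,-5, - 4, - 3, - 2, - 2, - 7/11, - 1/7, 0, 5/17 , 8/17,2,3, 8,9,9]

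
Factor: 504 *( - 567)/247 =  - 2^3*3^6*7^2 * 13^( - 1 )  *19^( - 1) = - 285768/247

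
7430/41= 181+9/41 = 181.22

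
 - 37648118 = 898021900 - 935670018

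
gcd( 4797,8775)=117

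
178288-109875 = 68413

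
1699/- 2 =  - 1699/2= - 849.50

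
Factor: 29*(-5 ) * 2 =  - 290 = -  2^1*5^1*29^1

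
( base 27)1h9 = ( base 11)999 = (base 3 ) 1122100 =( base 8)2255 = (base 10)1197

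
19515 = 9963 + 9552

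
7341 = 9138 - 1797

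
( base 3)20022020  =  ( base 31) 4o8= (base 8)10764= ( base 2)1000111110100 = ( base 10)4596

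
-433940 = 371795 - 805735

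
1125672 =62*18156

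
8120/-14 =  - 580/1 = - 580.00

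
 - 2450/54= - 46 + 17/27  =  - 45.37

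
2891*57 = 164787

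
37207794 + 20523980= 57731774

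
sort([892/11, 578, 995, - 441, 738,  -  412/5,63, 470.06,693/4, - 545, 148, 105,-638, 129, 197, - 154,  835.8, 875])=[ - 638,-545, - 441,-154, - 412/5,  63, 892/11,105, 129, 148,693/4,  197 , 470.06, 578, 738,835.8, 875,995 ]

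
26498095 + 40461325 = 66959420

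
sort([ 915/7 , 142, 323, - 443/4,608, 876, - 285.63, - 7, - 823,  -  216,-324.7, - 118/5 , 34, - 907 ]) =[ - 907,-823, - 324.7, -285.63, - 216, - 443/4, - 118/5, - 7,34 , 915/7 , 142, 323 , 608,876 ]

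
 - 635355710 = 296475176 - 931830886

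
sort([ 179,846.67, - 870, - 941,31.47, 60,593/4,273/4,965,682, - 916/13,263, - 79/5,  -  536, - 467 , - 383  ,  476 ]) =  [- 941, - 870, - 536, - 467 , - 383, - 916/13, - 79/5, 31.47,  60, 273/4,593/4, 179,263,476 , 682, 846.67,965]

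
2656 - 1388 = 1268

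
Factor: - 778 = -2^1*389^1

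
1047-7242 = -6195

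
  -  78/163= - 1  +  85/163 = -0.48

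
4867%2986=1881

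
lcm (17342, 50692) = 658996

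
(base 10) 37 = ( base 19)1i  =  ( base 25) 1c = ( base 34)13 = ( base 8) 45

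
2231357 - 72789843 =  -70558486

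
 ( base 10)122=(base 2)1111010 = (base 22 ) 5c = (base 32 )3Q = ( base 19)68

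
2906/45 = 64 + 26/45=   64.58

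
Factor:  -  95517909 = -3^2*29^1*365969^1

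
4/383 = 4/383 = 0.01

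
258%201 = 57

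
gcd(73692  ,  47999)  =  1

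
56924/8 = 14231/2 =7115.50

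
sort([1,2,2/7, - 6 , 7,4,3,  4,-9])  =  [-9, - 6,2/7,1,2,3,4, 4,7] 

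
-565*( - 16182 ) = 9142830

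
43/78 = 43/78 = 0.55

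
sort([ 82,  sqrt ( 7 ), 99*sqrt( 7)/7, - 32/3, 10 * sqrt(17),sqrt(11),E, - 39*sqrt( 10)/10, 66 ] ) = [ - 39*sqrt(10)/10 ,  -  32/3, sqrt( 7 ),  E,  sqrt( 11 )  ,  99 * sqrt( 7)/7 , 10* sqrt( 17),66, 82 ]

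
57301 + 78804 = 136105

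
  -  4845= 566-5411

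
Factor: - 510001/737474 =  - 2^( - 1)*223^1*2287^1*368737^( - 1)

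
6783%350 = 133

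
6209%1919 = 452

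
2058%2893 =2058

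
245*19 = 4655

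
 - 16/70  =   - 8/35 = -  0.23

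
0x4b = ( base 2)1001011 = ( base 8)113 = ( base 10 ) 75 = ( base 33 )29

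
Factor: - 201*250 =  - 50250  =  - 2^1*3^1*5^3*67^1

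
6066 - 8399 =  - 2333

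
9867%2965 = 972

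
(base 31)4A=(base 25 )59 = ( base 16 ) 86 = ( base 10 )134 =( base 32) 46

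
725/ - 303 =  - 3+ 184/303 = - 2.39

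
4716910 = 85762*55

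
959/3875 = 959/3875 = 0.25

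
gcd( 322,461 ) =1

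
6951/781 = 8 + 703/781 = 8.90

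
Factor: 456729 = 3^1*7^2*13^1*239^1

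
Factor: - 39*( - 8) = 312 =2^3*3^1*13^1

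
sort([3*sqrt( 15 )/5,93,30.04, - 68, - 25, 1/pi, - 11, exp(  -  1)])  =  [ - 68, - 25,- 11, 1/pi,exp(  -  1 ),3*sqrt ( 15 )/5,30.04,93] 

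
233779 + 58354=292133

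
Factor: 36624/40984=42/47=2^1*3^1*7^1*47^( - 1 ) 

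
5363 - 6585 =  - 1222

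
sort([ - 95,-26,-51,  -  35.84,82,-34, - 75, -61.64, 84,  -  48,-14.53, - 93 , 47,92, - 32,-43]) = [ - 95,-93, - 75,  -  61.64, - 51, - 48, - 43, - 35.84, -34, - 32 ,-26,  -  14.53, 47,82,  84,  92]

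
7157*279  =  1996803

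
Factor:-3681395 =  -5^1 * 736279^1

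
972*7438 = 7229736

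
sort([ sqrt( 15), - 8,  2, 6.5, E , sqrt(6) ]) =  [-8, 2, sqrt( 6), E, sqrt ( 15 ), 6.5 ] 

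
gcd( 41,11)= 1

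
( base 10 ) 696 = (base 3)221210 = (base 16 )2B8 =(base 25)12l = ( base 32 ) lo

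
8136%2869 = 2398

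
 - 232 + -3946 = - 4178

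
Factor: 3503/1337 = 7^(  -  1)*31^1*113^1*191^( - 1)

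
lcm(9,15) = 45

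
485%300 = 185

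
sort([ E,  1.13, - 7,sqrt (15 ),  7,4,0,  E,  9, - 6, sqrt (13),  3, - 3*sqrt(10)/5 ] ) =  [ - 7, - 6, - 3  *sqrt ( 10) /5,  0 , 1.13,E, E, 3,sqrt(13 ),sqrt(15 ),4,7 , 9]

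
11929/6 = 1988 + 1/6 = 1988.17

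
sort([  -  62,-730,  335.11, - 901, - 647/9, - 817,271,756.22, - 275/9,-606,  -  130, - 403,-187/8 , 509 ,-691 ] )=[-901, -817, - 730, - 691, - 606,-403, - 130, - 647/9,-62,-275/9, -187/8  ,  271,335.11 , 509,756.22]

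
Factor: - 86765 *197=-17092705= -5^1 * 7^1*37^1*67^1*197^1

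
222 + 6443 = 6665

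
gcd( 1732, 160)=4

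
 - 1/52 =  - 1 + 51/52 = - 0.02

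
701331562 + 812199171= 1513530733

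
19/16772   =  19/16772 = 0.00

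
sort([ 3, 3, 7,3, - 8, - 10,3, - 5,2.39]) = [- 10, - 8 , - 5, 2.39, 3, 3 , 3, 3, 7]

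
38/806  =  19/403= 0.05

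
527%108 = 95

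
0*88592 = 0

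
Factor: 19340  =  2^2*5^1 * 967^1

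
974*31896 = 31066704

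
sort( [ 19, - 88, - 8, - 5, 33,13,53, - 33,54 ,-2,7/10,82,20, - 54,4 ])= [-88,-54, - 33, - 8, - 5, - 2, 7/10,4,13, 19, 20,33,53, 54, 82]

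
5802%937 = 180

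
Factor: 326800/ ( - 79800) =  - 86/21 = -2^1*  3^( - 1 )*7^( - 1 ) *43^1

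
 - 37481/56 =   -  670  +  39/56=- 669.30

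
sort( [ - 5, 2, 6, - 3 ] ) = [ - 5, - 3, 2, 6]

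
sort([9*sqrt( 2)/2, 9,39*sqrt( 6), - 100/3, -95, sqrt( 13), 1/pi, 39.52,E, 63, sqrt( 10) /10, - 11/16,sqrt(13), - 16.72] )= [ - 95, - 100/3, - 16.72, -11/16,  sqrt( 10)/10,1/pi, E,sqrt(13 ), sqrt( 13), 9*sqrt( 2)/2, 9, 39.52, 63, 39*sqrt( 6)] 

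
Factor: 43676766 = 2^1 *3^3*7^1*115547^1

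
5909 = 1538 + 4371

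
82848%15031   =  7693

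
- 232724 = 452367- 685091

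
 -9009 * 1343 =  - 12099087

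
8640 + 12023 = 20663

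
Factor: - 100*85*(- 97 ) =824500 = 2^2*5^3*17^1*97^1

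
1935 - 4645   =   - 2710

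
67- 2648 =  - 2581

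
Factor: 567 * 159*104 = 2^3 * 3^5*7^1* 13^1 * 53^1= 9375912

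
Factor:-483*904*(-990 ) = 2^4*3^3*5^1*7^1*11^1 * 23^1*113^1 = 432265680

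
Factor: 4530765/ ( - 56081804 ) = - 2^(  -  2)*3^1*5^1* 43^( - 1) *229^1*1319^1*326057^ ( - 1)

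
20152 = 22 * 916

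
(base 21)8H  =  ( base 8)271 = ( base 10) 185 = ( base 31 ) 5u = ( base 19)9e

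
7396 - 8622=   -  1226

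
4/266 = 2/133 = 0.02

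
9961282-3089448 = 6871834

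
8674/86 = 100 + 37/43  =  100.86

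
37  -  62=-25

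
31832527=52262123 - 20429596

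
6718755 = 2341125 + 4377630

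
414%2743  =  414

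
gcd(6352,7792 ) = 16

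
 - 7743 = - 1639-6104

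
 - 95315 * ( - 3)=285945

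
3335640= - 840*( -3971 )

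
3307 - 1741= 1566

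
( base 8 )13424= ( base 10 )5908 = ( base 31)64i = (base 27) 82M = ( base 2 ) 1011100010100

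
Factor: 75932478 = 2^1*3^4*468719^1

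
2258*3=6774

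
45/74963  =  45/74963 = 0.00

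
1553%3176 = 1553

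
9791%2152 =1183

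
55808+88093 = 143901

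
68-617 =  - 549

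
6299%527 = 502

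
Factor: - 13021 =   -  29^1*449^1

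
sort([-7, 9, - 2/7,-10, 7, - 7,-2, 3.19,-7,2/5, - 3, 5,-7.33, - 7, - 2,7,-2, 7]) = [-10,  -  7.33,-7,-7,-7,-7 , -3,-2,-2,-2, - 2/7, 2/5, 3.19, 5, 7, 7, 7, 9] 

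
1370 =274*5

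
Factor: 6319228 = 2^2 * 1579807^1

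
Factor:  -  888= -2^3*3^1*37^1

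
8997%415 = 282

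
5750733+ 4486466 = 10237199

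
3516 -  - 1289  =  4805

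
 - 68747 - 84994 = -153741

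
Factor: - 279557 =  - 279557^1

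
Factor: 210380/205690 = 314/307 = 2^1*157^1 * 307^( - 1)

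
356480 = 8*44560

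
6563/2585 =6563/2585 = 2.54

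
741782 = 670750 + 71032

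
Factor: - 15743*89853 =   -  1414555779 = - 3^1 * 7^1*13^1 * 61^1*173^1*491^1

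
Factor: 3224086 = 2^1*97^1 *16619^1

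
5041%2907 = 2134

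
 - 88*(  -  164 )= 14432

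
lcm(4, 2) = 4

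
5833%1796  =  445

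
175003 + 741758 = 916761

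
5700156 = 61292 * 93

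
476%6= 2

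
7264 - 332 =6932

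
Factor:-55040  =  - 2^8*5^1*43^1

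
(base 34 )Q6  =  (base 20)24a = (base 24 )1D2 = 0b1101111010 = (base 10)890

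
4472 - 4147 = 325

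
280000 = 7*40000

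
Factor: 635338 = 2^1*  11^1*28879^1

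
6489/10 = 6489/10 = 648.90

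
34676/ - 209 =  - 34676/209= - 165.91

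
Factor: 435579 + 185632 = 59^1*10529^1 = 621211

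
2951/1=2951=2951.00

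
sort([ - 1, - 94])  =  [-94,  -  1]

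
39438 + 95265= 134703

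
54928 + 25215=80143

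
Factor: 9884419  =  73^1 * 135403^1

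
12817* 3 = 38451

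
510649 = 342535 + 168114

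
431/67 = 431/67 = 6.43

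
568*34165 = 19405720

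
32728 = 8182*4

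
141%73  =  68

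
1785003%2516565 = 1785003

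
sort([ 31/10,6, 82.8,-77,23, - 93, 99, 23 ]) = [- 93, - 77,31/10 , 6, 23, 23, 82.8,99] 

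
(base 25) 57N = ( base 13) 1688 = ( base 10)3323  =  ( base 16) cfb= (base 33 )31n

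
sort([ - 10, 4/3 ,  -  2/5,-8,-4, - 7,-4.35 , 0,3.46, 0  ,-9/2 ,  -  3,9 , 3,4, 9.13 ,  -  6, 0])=[ - 10,  -  8,-7,-6,-9/2,- 4.35 , - 4 , - 3,-2/5, 0, 0,0,4/3,3,3.46,  4, 9,  9.13]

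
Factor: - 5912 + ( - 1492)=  - 7404 = - 2^2*3^1*617^1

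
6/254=3/127  =  0.02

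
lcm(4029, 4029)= 4029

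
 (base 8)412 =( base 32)8a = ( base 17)FB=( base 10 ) 266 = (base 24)B2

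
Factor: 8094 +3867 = 3^3 * 443^1  =  11961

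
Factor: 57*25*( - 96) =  - 136800 = - 2^5 * 3^2 * 5^2* 19^1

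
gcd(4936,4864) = 8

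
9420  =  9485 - 65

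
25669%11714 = 2241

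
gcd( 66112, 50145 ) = 1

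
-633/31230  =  -1 + 10199/10410 = -  0.02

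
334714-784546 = -449832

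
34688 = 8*4336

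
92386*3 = 277158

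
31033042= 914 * 33953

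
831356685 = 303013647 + 528343038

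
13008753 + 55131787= 68140540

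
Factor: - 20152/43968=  - 11/24 = - 2^( - 3) * 3^( - 1) * 11^1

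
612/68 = 9 =9.00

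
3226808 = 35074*92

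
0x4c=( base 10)76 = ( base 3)2211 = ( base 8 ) 114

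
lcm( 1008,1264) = 79632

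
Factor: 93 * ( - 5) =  - 465  =  -3^1*5^1*31^1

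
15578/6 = 2596+1/3 = 2596.33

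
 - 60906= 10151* ( - 6)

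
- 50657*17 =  - 861169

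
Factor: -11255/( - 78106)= 2^( - 1)*5^1*7^( - 2)*797^ ( - 1)*2251^1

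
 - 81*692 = -56052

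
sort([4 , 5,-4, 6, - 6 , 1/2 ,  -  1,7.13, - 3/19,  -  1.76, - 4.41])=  [-6, - 4.41, - 4 , - 1.76, - 1,-3/19 , 1/2,4,  5,  6,7.13]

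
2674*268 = 716632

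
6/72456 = 1/12076 = 0.00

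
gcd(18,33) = 3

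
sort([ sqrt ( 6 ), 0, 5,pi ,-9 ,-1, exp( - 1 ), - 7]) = [ - 9,-7, - 1,0, exp(  -  1 ),sqrt( 6 ),pi,5 ]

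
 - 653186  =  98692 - 751878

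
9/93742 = 9/93742 = 0.00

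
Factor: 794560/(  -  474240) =-191/114 = -2^(  -  1 )*3^ (-1 )*19^( - 1)*191^1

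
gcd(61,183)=61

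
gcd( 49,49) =49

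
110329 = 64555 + 45774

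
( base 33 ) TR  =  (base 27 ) 19C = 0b1111011000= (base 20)294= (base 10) 984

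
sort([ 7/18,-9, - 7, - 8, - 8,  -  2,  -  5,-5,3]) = [ - 9, - 8,-8,  -  7, - 5, - 5, - 2,7/18,3]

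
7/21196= 1/3028 = 0.00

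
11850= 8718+3132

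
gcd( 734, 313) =1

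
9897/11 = 899 + 8/11 = 899.73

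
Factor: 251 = 251^1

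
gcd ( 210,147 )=21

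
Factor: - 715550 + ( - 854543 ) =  - 7^1*224299^1 =- 1570093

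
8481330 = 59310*143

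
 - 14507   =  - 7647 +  - 6860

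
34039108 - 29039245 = 4999863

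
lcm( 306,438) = 22338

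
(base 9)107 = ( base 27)37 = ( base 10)88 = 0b1011000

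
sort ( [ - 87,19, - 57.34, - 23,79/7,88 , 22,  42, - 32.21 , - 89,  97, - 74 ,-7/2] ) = [ - 89 ,-87, - 74, - 57.34 , - 32.21,  -  23, - 7/2,  79/7,  19,22, 42,  88 , 97 ] 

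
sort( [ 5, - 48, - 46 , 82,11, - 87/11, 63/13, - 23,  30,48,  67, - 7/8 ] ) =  [  -  48,-46, - 23, - 87/11, - 7/8,63/13, 5,11, 30,48,67,82]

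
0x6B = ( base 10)107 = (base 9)128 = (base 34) 35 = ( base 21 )52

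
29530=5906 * 5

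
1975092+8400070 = 10375162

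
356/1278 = 178/639 =0.28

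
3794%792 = 626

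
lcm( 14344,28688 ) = 28688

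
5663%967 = 828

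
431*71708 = 30906148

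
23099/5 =23099/5 =4619.80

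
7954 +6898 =14852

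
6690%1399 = 1094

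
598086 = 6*99681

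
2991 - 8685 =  - 5694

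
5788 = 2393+3395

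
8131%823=724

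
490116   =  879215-389099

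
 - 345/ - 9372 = 115/3124=0.04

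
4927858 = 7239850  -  2311992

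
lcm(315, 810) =5670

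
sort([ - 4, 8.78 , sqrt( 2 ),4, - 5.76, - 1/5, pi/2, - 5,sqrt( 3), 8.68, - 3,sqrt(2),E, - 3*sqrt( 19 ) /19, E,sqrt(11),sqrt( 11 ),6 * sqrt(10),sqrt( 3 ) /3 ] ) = [ - 5.76, - 5, - 4,-3,-3*sqrt( 19)/19,  -  1/5 , sqrt( 3 )/3,sqrt (2),sqrt(2), pi/2, sqrt(3),E,E, sqrt( 11),sqrt( 11), 4, 8.68,  8.78,6 *sqrt( 10)] 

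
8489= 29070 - 20581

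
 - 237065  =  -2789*85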